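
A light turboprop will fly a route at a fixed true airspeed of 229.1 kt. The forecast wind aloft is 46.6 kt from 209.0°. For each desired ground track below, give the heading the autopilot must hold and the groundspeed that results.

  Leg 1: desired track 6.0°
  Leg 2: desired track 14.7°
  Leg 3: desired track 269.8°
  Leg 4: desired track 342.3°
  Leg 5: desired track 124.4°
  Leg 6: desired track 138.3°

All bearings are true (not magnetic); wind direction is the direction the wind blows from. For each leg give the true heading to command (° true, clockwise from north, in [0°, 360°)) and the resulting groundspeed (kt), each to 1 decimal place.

Leg 1: desired track 6.0°; wind correction -4.6° → command heading 1.4°, groundspeed 271.3 kt
Leg 2: desired track 14.7°; wind correction -2.9° → command heading 11.8°, groundspeed 274.0 kt
Leg 3: desired track 269.8°; wind correction -10.2° → command heading 259.6°, groundspeed 202.7 kt
Leg 4: desired track 342.3°; wind correction -8.5° → command heading 333.8°, groundspeed 258.5 kt
Leg 5: desired track 124.4°; wind correction +11.7° → command heading 136.1°, groundspeed 220.0 kt
Leg 6: desired track 138.3°; wind correction +11.1° → command heading 149.4°, groundspeed 209.4 kt

Leg 1: heading=1.4°, groundspeed=271.3 kt
Leg 2: heading=11.8°, groundspeed=274.0 kt
Leg 3: heading=259.6°, groundspeed=202.7 kt
Leg 4: heading=333.8°, groundspeed=258.5 kt
Leg 5: heading=136.1°, groundspeed=220.0 kt
Leg 6: heading=149.4°, groundspeed=209.4 kt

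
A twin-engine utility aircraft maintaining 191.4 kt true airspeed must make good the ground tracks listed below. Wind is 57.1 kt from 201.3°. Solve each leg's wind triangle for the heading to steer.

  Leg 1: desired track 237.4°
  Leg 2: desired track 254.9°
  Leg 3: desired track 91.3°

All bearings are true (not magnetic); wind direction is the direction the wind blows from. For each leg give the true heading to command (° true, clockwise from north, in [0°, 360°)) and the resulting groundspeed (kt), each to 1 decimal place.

Leg 1: heading=227.3°, groundspeed=142.3 kt
Leg 2: heading=241.0°, groundspeed=151.9 kt
Leg 3: heading=107.6°, groundspeed=203.3 kt

Leg 1: desired track 237.4°; wind correction -10.1° → command heading 227.3°, groundspeed 142.3 kt
Leg 2: desired track 254.9°; wind correction -13.9° → command heading 241.0°, groundspeed 151.9 kt
Leg 3: desired track 91.3°; wind correction +16.3° → command heading 107.6°, groundspeed 203.3 kt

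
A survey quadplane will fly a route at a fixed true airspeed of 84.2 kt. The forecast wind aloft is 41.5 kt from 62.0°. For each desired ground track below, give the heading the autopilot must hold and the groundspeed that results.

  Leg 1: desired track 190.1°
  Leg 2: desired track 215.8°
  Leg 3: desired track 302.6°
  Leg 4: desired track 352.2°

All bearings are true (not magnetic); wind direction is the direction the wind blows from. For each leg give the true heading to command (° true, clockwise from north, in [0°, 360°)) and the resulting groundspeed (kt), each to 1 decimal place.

Leg 1: desired track 190.1°; wind correction -22.8° → command heading 167.3°, groundspeed 103.2 kt
Leg 2: desired track 215.8°; wind correction -12.6° → command heading 203.2°, groundspeed 119.4 kt
Leg 3: desired track 302.6°; wind correction +25.4° → command heading 328.0°, groundspeed 96.4 kt
Leg 4: desired track 352.2°; wind correction +27.6° → command heading 19.8°, groundspeed 60.3 kt

Leg 1: heading=167.3°, groundspeed=103.2 kt
Leg 2: heading=203.2°, groundspeed=119.4 kt
Leg 3: heading=328.0°, groundspeed=96.4 kt
Leg 4: heading=19.8°, groundspeed=60.3 kt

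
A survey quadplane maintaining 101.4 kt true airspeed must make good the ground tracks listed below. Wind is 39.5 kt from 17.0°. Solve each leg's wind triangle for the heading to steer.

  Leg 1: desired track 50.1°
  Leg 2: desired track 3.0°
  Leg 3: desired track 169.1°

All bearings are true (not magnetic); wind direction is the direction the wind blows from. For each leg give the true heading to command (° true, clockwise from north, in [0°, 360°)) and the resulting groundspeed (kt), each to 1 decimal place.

Leg 1: desired track 50.1°; wind correction -12.3° → command heading 37.8°, groundspeed 66.0 kt
Leg 2: desired track 3.0°; wind correction +5.4° → command heading 8.4°, groundspeed 62.6 kt
Leg 3: desired track 169.1°; wind correction -10.5° → command heading 158.6°, groundspeed 134.6 kt

Leg 1: heading=37.8°, groundspeed=66.0 kt
Leg 2: heading=8.4°, groundspeed=62.6 kt
Leg 3: heading=158.6°, groundspeed=134.6 kt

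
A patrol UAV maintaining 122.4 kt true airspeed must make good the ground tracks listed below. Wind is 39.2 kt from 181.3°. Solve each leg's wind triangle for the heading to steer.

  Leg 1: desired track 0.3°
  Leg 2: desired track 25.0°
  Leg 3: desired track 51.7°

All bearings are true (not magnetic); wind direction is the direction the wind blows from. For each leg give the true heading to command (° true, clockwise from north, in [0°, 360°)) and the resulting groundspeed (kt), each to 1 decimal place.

Leg 1: heading=0.0°, groundspeed=161.6 kt
Leg 2: heading=32.4°, groundspeed=157.3 kt
Leg 3: heading=66.0°, groundspeed=143.6 kt

Leg 1: desired track 0.3°; wind correction -0.3° → command heading 0.0°, groundspeed 161.6 kt
Leg 2: desired track 25.0°; wind correction +7.4° → command heading 32.4°, groundspeed 157.3 kt
Leg 3: desired track 51.7°; wind correction +14.3° → command heading 66.0°, groundspeed 143.6 kt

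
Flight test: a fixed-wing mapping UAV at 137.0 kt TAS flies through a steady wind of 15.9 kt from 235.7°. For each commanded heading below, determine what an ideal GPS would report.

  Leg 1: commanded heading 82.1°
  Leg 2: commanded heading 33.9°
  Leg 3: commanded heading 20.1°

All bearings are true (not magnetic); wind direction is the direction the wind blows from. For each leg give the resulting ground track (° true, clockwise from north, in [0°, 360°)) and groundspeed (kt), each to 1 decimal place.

Leg 1: track=79.4°, groundspeed=151.4 kt
Leg 2: track=36.1°, groundspeed=151.9 kt
Leg 3: track=23.6°, groundspeed=150.2 kt

Leg 1: heading 82.1°; drift -2.7° → track 79.4°, groundspeed 151.4 kt
Leg 2: heading 33.9°; drift +2.2° → track 36.1°, groundspeed 151.9 kt
Leg 3: heading 20.1°; drift +3.5° → track 23.6°, groundspeed 150.2 kt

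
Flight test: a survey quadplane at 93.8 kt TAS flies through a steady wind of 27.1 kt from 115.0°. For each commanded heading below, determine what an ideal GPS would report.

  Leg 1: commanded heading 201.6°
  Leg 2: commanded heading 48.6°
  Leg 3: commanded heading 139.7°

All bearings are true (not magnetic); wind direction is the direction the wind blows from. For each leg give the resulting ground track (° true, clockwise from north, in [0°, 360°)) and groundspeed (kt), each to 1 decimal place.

Leg 1: heading 201.6°; drift +16.4° → track 218.0°, groundspeed 96.1 kt
Leg 2: heading 48.6°; drift -16.7° → track 31.9°, groundspeed 86.6 kt
Leg 3: heading 139.7°; drift +9.3° → track 149.0°, groundspeed 70.1 kt

Leg 1: track=218.0°, groundspeed=96.1 kt
Leg 2: track=31.9°, groundspeed=86.6 kt
Leg 3: track=149.0°, groundspeed=70.1 kt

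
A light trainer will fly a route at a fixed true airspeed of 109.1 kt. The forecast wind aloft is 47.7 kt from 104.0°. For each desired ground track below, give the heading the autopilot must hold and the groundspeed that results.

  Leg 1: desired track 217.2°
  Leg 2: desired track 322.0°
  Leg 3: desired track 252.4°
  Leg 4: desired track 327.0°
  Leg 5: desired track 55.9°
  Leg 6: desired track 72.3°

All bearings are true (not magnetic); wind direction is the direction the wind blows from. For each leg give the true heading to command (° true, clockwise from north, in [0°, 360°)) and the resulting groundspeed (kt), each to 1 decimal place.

Leg 1: desired track 217.2°; wind correction -23.7° → command heading 193.5°, groundspeed 118.7 kt
Leg 2: desired track 322.0°; wind correction +15.6° → command heading 337.6°, groundspeed 142.7 kt
Leg 3: desired track 252.4°; wind correction -13.2° → command heading 239.2°, groundspeed 146.8 kt
Leg 4: desired track 327.0°; wind correction +17.3° → command heading 344.3°, groundspeed 139.0 kt
Leg 5: desired track 55.9°; wind correction +19.0° → command heading 74.9°, groundspeed 71.3 kt
Leg 6: desired track 72.3°; wind correction +13.3° → command heading 85.6°, groundspeed 65.6 kt

Leg 1: heading=193.5°, groundspeed=118.7 kt
Leg 2: heading=337.6°, groundspeed=142.7 kt
Leg 3: heading=239.2°, groundspeed=146.8 kt
Leg 4: heading=344.3°, groundspeed=139.0 kt
Leg 5: heading=74.9°, groundspeed=71.3 kt
Leg 6: heading=85.6°, groundspeed=65.6 kt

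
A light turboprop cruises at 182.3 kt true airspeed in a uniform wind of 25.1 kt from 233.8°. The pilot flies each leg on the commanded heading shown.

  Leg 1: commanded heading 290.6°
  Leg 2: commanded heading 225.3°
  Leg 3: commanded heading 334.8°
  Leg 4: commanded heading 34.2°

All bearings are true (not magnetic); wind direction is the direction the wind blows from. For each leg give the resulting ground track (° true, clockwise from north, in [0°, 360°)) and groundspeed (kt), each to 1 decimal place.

Leg 1: track=297.7°, groundspeed=169.9 kt
Leg 2: track=224.0°, groundspeed=157.5 kt
Leg 3: track=342.3°, groundspeed=188.7 kt
Leg 4: track=36.5°, groundspeed=206.1 kt

Leg 1: heading 290.6°; drift +7.1° → track 297.7°, groundspeed 169.9 kt
Leg 2: heading 225.3°; drift -1.3° → track 224.0°, groundspeed 157.5 kt
Leg 3: heading 334.8°; drift +7.5° → track 342.3°, groundspeed 188.7 kt
Leg 4: heading 34.2°; drift +2.3° → track 36.5°, groundspeed 206.1 kt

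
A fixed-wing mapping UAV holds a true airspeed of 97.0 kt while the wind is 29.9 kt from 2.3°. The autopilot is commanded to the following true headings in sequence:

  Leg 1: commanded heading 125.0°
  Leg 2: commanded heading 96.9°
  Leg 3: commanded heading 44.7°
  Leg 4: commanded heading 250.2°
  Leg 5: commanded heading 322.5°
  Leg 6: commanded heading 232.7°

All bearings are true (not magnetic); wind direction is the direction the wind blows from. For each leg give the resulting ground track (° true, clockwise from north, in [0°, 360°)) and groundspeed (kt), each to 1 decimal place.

Leg 1: track=137.5°, groundspeed=115.9 kt
Leg 2: track=113.6°, groundspeed=103.8 kt
Leg 3: track=59.8°, groundspeed=77.6 kt
Leg 4: track=235.8°, groundspeed=111.7 kt
Leg 5: track=308.0°, groundspeed=76.5 kt
Leg 6: track=221.5°, groundspeed=118.3 kt

Leg 1: heading 125.0°; drift +12.5° → track 137.5°, groundspeed 115.9 kt
Leg 2: heading 96.9°; drift +16.7° → track 113.6°, groundspeed 103.8 kt
Leg 3: heading 44.7°; drift +15.1° → track 59.8°, groundspeed 77.6 kt
Leg 4: heading 250.2°; drift -14.4° → track 235.8°, groundspeed 111.7 kt
Leg 5: heading 322.5°; drift -14.5° → track 308.0°, groundspeed 76.5 kt
Leg 6: heading 232.7°; drift -11.2° → track 221.5°, groundspeed 118.3 kt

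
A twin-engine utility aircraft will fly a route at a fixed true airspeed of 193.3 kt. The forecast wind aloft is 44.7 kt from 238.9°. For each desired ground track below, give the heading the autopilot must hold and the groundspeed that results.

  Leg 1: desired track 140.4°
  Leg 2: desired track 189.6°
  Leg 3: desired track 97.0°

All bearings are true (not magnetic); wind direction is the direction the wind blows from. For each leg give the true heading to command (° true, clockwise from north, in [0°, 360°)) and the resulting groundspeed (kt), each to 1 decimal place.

Leg 1: desired track 140.4°; wind correction +13.2° → command heading 153.6°, groundspeed 194.8 kt
Leg 2: desired track 189.6°; wind correction +10.1° → command heading 199.7°, groundspeed 161.2 kt
Leg 3: desired track 97.0°; wind correction +8.2° → command heading 105.2°, groundspeed 226.5 kt

Leg 1: heading=153.6°, groundspeed=194.8 kt
Leg 2: heading=199.7°, groundspeed=161.2 kt
Leg 3: heading=105.2°, groundspeed=226.5 kt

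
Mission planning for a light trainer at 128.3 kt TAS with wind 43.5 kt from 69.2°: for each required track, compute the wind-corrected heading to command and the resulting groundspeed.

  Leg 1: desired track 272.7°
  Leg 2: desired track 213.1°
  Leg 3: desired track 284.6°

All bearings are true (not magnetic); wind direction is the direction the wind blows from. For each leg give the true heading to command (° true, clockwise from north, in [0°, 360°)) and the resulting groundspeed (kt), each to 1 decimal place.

Leg 1: desired track 272.7°; wind correction +7.8° → command heading 280.5°, groundspeed 167.0 kt
Leg 2: desired track 213.1°; wind correction -11.5° → command heading 201.6°, groundspeed 160.9 kt
Leg 3: desired track 284.6°; wind correction +11.3° → command heading 295.9°, groundspeed 161.3 kt

Leg 1: heading=280.5°, groundspeed=167.0 kt
Leg 2: heading=201.6°, groundspeed=160.9 kt
Leg 3: heading=295.9°, groundspeed=161.3 kt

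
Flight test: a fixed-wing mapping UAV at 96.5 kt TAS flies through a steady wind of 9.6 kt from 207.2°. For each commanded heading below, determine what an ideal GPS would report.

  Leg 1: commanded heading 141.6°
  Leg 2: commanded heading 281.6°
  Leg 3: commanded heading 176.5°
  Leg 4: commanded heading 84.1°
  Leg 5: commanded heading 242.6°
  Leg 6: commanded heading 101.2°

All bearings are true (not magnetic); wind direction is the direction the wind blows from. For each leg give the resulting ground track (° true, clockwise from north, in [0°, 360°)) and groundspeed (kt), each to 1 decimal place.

Leg 1: heading 141.6°; drift -5.4° → track 136.2°, groundspeed 92.9 kt
Leg 2: heading 281.6°; drift +5.6° → track 287.2°, groundspeed 94.4 kt
Leg 3: heading 176.5°; drift -3.2° → track 173.3°, groundspeed 88.4 kt
Leg 4: heading 84.1°; drift -4.5° → track 79.6°, groundspeed 102.1 kt
Leg 5: heading 242.6°; drift +3.6° → track 246.2°, groundspeed 88.8 kt
Leg 6: heading 101.2°; drift -5.3° → track 95.9°, groundspeed 99.6 kt

Leg 1: track=136.2°, groundspeed=92.9 kt
Leg 2: track=287.2°, groundspeed=94.4 kt
Leg 3: track=173.3°, groundspeed=88.4 kt
Leg 4: track=79.6°, groundspeed=102.1 kt
Leg 5: track=246.2°, groundspeed=88.8 kt
Leg 6: track=95.9°, groundspeed=99.6 kt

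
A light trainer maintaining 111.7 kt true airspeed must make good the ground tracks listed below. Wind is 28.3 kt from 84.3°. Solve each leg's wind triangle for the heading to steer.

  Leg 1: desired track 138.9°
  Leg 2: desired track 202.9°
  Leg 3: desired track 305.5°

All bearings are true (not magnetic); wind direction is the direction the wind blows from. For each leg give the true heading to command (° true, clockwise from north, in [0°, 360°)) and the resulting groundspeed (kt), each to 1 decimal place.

Leg 1: desired track 138.9°; wind correction -11.9° → command heading 127.0°, groundspeed 92.9 kt
Leg 2: desired track 202.9°; wind correction -12.9° → command heading 190.0°, groundspeed 122.4 kt
Leg 3: desired track 305.5°; wind correction +9.6° → command heading 315.1°, groundspeed 131.4 kt

Leg 1: heading=127.0°, groundspeed=92.9 kt
Leg 2: heading=190.0°, groundspeed=122.4 kt
Leg 3: heading=315.1°, groundspeed=131.4 kt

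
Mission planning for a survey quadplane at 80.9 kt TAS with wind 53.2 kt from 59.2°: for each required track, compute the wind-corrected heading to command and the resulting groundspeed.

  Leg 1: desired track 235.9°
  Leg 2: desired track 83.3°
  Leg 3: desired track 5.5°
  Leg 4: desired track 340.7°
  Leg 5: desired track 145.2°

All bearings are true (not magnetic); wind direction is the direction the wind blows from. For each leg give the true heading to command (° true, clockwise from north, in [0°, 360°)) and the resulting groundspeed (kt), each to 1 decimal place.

Leg 1: heading=233.7°, groundspeed=134.0 kt
Leg 2: heading=67.7°, groundspeed=29.4 kt
Leg 3: heading=37.5°, groundspeed=37.1 kt
Leg 4: heading=20.8°, groundspeed=51.3 kt
Leg 5: heading=104.2°, groundspeed=57.3 kt

Leg 1: desired track 235.9°; wind correction -2.2° → command heading 233.7°, groundspeed 134.0 kt
Leg 2: desired track 83.3°; wind correction -15.6° → command heading 67.7°, groundspeed 29.4 kt
Leg 3: desired track 5.5°; wind correction +32.0° → command heading 37.5°, groundspeed 37.1 kt
Leg 4: desired track 340.7°; wind correction +40.1° → command heading 20.8°, groundspeed 51.3 kt
Leg 5: desired track 145.2°; wind correction -41.0° → command heading 104.2°, groundspeed 57.3 kt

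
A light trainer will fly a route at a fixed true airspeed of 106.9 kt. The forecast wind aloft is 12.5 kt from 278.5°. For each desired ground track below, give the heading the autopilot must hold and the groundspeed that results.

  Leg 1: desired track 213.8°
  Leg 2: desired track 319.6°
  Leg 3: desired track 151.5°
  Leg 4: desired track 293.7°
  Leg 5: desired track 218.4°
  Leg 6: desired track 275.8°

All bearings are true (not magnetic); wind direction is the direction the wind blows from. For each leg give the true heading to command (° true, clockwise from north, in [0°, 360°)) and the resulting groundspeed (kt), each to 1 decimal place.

Leg 1: heading=219.9°, groundspeed=101.0 kt
Leg 2: heading=315.2°, groundspeed=97.2 kt
Leg 3: heading=156.9°, groundspeed=114.0 kt
Leg 4: heading=291.9°, groundspeed=94.8 kt
Leg 5: heading=224.2°, groundspeed=100.1 kt
Leg 6: heading=276.1°, groundspeed=94.4 kt

Leg 1: desired track 213.8°; wind correction +6.1° → command heading 219.9°, groundspeed 101.0 kt
Leg 2: desired track 319.6°; wind correction -4.4° → command heading 315.2°, groundspeed 97.2 kt
Leg 3: desired track 151.5°; wind correction +5.4° → command heading 156.9°, groundspeed 114.0 kt
Leg 4: desired track 293.7°; wind correction -1.8° → command heading 291.9°, groundspeed 94.8 kt
Leg 5: desired track 218.4°; wind correction +5.8° → command heading 224.2°, groundspeed 100.1 kt
Leg 6: desired track 275.8°; wind correction +0.3° → command heading 276.1°, groundspeed 94.4 kt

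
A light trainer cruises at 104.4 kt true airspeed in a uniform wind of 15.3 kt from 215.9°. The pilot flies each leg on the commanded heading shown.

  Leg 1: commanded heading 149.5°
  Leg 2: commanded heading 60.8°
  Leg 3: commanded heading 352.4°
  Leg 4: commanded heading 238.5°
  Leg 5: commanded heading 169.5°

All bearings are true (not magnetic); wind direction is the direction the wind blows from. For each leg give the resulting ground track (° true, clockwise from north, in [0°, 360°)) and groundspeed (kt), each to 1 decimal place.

Leg 1: track=141.4°, groundspeed=99.3 kt
Leg 2: track=57.7°, groundspeed=118.5 kt
Leg 3: track=357.6°, groundspeed=116.0 kt
Leg 4: track=242.2°, groundspeed=90.5 kt
Leg 5: track=162.8°, groundspeed=94.5 kt

Leg 1: heading 149.5°; drift -8.1° → track 141.4°, groundspeed 99.3 kt
Leg 2: heading 60.8°; drift -3.1° → track 57.7°, groundspeed 118.5 kt
Leg 3: heading 352.4°; drift +5.2° → track 357.6°, groundspeed 116.0 kt
Leg 4: heading 238.5°; drift +3.7° → track 242.2°, groundspeed 90.5 kt
Leg 5: heading 169.5°; drift -6.7° → track 162.8°, groundspeed 94.5 kt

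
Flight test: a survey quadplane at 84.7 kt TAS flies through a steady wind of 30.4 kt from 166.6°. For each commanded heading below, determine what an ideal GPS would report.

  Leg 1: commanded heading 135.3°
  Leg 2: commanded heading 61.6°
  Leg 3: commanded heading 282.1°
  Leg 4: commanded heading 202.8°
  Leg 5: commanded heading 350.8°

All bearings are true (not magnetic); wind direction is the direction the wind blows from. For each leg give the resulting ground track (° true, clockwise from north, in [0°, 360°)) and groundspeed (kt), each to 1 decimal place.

Leg 1: heading 135.3°; drift -15.1° → track 120.2°, groundspeed 60.8 kt
Leg 2: heading 61.6°; drift -17.6° → track 44.0°, groundspeed 97.1 kt
Leg 3: heading 282.1°; drift +15.7° → track 297.8°, groundspeed 101.6 kt
Leg 4: heading 202.8°; drift +16.6° → track 219.4°, groundspeed 62.8 kt
Leg 5: heading 350.8°; drift -1.1° → track 349.7°, groundspeed 115.0 kt

Leg 1: track=120.2°, groundspeed=60.8 kt
Leg 2: track=44.0°, groundspeed=97.1 kt
Leg 3: track=297.8°, groundspeed=101.6 kt
Leg 4: track=219.4°, groundspeed=62.8 kt
Leg 5: track=349.7°, groundspeed=115.0 kt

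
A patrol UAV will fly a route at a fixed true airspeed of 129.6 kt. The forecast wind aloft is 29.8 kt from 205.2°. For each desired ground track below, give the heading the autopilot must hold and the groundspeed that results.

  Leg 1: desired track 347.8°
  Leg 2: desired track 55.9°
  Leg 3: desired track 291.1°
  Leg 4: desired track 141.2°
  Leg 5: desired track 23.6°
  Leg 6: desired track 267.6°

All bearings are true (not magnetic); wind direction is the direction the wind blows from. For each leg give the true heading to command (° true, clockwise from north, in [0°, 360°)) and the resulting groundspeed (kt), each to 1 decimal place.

Leg 1: heading=339.8°, groundspeed=152.0 kt
Leg 2: heading=62.6°, groundspeed=154.3 kt
Leg 3: heading=277.8°, groundspeed=124.0 kt
Leg 4: heading=153.1°, groundspeed=113.7 kt
Leg 5: heading=23.2°, groundspeed=159.4 kt
Leg 6: heading=255.8°, groundspeed=113.1 kt

Leg 1: desired track 347.8°; wind correction -8.0° → command heading 339.8°, groundspeed 152.0 kt
Leg 2: desired track 55.9°; wind correction +6.7° → command heading 62.6°, groundspeed 154.3 kt
Leg 3: desired track 291.1°; wind correction -13.3° → command heading 277.8°, groundspeed 124.0 kt
Leg 4: desired track 141.2°; wind correction +11.9° → command heading 153.1°, groundspeed 113.7 kt
Leg 5: desired track 23.6°; wind correction -0.4° → command heading 23.2°, groundspeed 159.4 kt
Leg 6: desired track 267.6°; wind correction -11.8° → command heading 255.8°, groundspeed 113.1 kt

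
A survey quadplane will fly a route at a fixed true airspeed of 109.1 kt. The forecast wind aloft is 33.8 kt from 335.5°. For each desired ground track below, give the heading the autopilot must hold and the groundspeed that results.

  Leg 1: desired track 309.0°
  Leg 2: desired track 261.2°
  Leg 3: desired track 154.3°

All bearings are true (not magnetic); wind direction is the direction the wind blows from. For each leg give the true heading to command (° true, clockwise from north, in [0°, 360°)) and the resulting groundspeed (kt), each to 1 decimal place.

Leg 1: heading=316.9°, groundspeed=77.8 kt
Leg 2: heading=278.6°, groundspeed=95.0 kt
Leg 3: heading=153.9°, groundspeed=142.9 kt

Leg 1: desired track 309.0°; wind correction +7.9° → command heading 316.9°, groundspeed 77.8 kt
Leg 2: desired track 261.2°; wind correction +17.4° → command heading 278.6°, groundspeed 95.0 kt
Leg 3: desired track 154.3°; wind correction -0.4° → command heading 153.9°, groundspeed 142.9 kt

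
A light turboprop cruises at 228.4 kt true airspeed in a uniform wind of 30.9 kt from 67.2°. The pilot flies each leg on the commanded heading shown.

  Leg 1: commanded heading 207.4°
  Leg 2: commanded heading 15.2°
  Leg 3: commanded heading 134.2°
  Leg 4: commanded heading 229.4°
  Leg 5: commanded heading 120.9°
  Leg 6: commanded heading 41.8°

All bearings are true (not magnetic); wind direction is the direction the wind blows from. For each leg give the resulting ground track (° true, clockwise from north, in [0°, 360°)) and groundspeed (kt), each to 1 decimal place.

Leg 1: heading 207.4°; drift +4.5° → track 211.9°, groundspeed 252.9 kt
Leg 2: heading 15.2°; drift -6.6° → track 8.6°, groundspeed 210.8 kt
Leg 3: heading 134.2°; drift +7.5° → track 141.7°, groundspeed 218.2 kt
Leg 4: heading 229.4°; drift +2.1° → track 231.5°, groundspeed 258.0 kt
Leg 5: heading 120.9°; drift +6.8° → track 127.7°, groundspeed 211.6 kt
Leg 6: heading 41.8°; drift -3.8° → track 38.0°, groundspeed 200.9 kt

Leg 1: track=211.9°, groundspeed=252.9 kt
Leg 2: track=8.6°, groundspeed=210.8 kt
Leg 3: track=141.7°, groundspeed=218.2 kt
Leg 4: track=231.5°, groundspeed=258.0 kt
Leg 5: track=127.7°, groundspeed=211.6 kt
Leg 6: track=38.0°, groundspeed=200.9 kt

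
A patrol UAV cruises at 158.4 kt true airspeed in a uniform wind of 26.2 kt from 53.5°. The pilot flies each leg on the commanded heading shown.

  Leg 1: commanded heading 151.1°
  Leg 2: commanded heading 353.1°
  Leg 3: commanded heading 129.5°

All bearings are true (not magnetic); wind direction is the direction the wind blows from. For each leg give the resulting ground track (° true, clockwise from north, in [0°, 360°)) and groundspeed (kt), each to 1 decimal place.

Leg 1: track=160.2°, groundspeed=163.9 kt
Leg 2: track=344.2°, groundspeed=147.2 kt
Leg 3: track=139.0°, groundspeed=154.2 kt

Leg 1: heading 151.1°; drift +9.1° → track 160.2°, groundspeed 163.9 kt
Leg 2: heading 353.1°; drift -8.9° → track 344.2°, groundspeed 147.2 kt
Leg 3: heading 129.5°; drift +9.5° → track 139.0°, groundspeed 154.2 kt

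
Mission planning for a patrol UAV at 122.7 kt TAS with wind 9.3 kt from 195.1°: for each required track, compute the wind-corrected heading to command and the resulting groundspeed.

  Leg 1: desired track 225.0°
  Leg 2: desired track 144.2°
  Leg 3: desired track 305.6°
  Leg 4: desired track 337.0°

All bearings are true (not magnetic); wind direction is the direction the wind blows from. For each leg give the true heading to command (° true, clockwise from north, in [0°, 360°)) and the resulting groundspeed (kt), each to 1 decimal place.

Leg 1: desired track 225.0°; wind correction -2.2° → command heading 222.8°, groundspeed 114.6 kt
Leg 2: desired track 144.2°; wind correction +3.4° → command heading 147.6°, groundspeed 116.6 kt
Leg 3: desired track 305.6°; wind correction -4.1° → command heading 301.5°, groundspeed 125.6 kt
Leg 4: desired track 337.0°; wind correction -2.7° → command heading 334.3°, groundspeed 129.9 kt

Leg 1: heading=222.8°, groundspeed=114.6 kt
Leg 2: heading=147.6°, groundspeed=116.6 kt
Leg 3: heading=301.5°, groundspeed=125.6 kt
Leg 4: heading=334.3°, groundspeed=129.9 kt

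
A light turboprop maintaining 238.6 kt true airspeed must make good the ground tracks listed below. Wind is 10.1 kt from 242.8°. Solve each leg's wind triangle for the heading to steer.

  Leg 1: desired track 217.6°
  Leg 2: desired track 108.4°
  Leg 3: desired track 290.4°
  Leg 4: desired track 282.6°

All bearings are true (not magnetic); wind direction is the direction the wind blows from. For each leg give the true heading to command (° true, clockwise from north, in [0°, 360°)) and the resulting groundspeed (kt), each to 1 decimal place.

Leg 1: desired track 217.6°; wind correction +1.0° → command heading 218.6°, groundspeed 229.4 kt
Leg 2: desired track 108.4°; wind correction +1.7° → command heading 110.1°, groundspeed 245.6 kt
Leg 3: desired track 290.4°; wind correction -1.8° → command heading 288.6°, groundspeed 231.7 kt
Leg 4: desired track 282.6°; wind correction -1.6° → command heading 281.0°, groundspeed 230.8 kt

Leg 1: heading=218.6°, groundspeed=229.4 kt
Leg 2: heading=110.1°, groundspeed=245.6 kt
Leg 3: heading=288.6°, groundspeed=231.7 kt
Leg 4: heading=281.0°, groundspeed=230.8 kt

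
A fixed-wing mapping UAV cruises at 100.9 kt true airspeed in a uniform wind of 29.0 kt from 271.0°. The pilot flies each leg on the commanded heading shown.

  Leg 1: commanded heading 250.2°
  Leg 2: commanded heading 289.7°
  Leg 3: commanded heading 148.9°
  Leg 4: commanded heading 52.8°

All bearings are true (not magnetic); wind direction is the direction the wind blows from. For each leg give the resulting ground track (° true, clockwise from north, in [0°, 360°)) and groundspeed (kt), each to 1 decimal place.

Leg 1: track=242.3°, groundspeed=74.5 kt
Leg 2: track=296.9°, groundspeed=74.0 kt
Leg 3: track=137.0°, groundspeed=118.9 kt
Leg 4: track=61.0°, groundspeed=125.0 kt

Leg 1: heading 250.2°; drift -7.9° → track 242.3°, groundspeed 74.5 kt
Leg 2: heading 289.7°; drift +7.2° → track 296.9°, groundspeed 74.0 kt
Leg 3: heading 148.9°; drift -11.9° → track 137.0°, groundspeed 118.9 kt
Leg 4: heading 52.8°; drift +8.2° → track 61.0°, groundspeed 125.0 kt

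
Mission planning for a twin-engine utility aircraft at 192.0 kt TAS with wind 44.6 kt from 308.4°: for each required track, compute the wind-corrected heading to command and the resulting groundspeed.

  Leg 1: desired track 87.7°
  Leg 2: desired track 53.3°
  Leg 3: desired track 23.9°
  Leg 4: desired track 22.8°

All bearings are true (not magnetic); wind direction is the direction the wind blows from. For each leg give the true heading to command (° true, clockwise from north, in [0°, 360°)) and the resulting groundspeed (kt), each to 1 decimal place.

Leg 1: heading=79.0°, groundspeed=223.6 kt
Leg 2: heading=40.3°, groundspeed=198.6 kt
Leg 3: heading=10.9°, groundspeed=175.9 kt
Leg 4: heading=9.9°, groundspeed=175.1 kt

Leg 1: desired track 87.7°; wind correction -8.7° → command heading 79.0°, groundspeed 223.6 kt
Leg 2: desired track 53.3°; wind correction -13.0° → command heading 40.3°, groundspeed 198.6 kt
Leg 3: desired track 23.9°; wind correction -13.0° → command heading 10.9°, groundspeed 175.9 kt
Leg 4: desired track 22.8°; wind correction -12.9° → command heading 9.9°, groundspeed 175.1 kt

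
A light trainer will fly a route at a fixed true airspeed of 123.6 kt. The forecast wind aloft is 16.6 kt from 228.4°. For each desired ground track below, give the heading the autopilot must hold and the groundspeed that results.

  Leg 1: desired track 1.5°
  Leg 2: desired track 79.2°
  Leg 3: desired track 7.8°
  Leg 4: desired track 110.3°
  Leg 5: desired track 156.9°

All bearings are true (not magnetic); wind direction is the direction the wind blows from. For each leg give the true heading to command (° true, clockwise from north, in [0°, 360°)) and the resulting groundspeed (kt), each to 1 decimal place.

Leg 1: desired track 1.5°; wind correction -5.6° → command heading 355.9°, groundspeed 134.3 kt
Leg 2: desired track 79.2°; wind correction +3.9° → command heading 83.1°, groundspeed 137.6 kt
Leg 3: desired track 7.8°; wind correction -5.0° → command heading 2.8°, groundspeed 135.7 kt
Leg 4: desired track 110.3°; wind correction +6.8° → command heading 117.1°, groundspeed 130.5 kt
Leg 5: desired track 156.9°; wind correction +7.3° → command heading 164.2°, groundspeed 117.3 kt

Leg 1: heading=355.9°, groundspeed=134.3 kt
Leg 2: heading=83.1°, groundspeed=137.6 kt
Leg 3: heading=2.8°, groundspeed=135.7 kt
Leg 4: heading=117.1°, groundspeed=130.5 kt
Leg 5: heading=164.2°, groundspeed=117.3 kt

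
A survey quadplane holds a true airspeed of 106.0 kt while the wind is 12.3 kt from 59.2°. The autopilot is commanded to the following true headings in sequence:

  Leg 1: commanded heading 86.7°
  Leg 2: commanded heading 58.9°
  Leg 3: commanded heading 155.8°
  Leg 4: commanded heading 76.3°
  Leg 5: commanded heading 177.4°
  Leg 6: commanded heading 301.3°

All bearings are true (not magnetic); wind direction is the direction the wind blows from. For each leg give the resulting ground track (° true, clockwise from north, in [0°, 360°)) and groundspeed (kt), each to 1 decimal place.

Leg 1: heading 86.7°; drift +3.4° → track 90.1°, groundspeed 95.3 kt
Leg 2: heading 58.9°; drift +0.0° → track 58.9°, groundspeed 93.7 kt
Leg 3: heading 155.8°; drift +6.5° → track 162.3°, groundspeed 108.1 kt
Leg 4: heading 76.3°; drift +2.2° → track 78.5°, groundspeed 94.3 kt
Leg 5: heading 177.4°; drift +5.5° → track 182.9°, groundspeed 112.3 kt
Leg 6: heading 301.3°; drift -5.6° → track 295.7°, groundspeed 112.3 kt

Leg 1: track=90.1°, groundspeed=95.3 kt
Leg 2: track=58.9°, groundspeed=93.7 kt
Leg 3: track=162.3°, groundspeed=108.1 kt
Leg 4: track=78.5°, groundspeed=94.3 kt
Leg 5: track=182.9°, groundspeed=112.3 kt
Leg 6: track=295.7°, groundspeed=112.3 kt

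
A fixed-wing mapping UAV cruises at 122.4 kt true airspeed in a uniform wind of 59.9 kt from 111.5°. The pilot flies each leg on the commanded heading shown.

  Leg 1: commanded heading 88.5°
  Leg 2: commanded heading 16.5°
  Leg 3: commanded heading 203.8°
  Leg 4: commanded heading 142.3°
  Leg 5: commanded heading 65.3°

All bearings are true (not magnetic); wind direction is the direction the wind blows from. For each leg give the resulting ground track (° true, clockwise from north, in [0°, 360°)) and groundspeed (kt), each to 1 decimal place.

Leg 1: heading 88.5°; drift -19.2° → track 69.3°, groundspeed 71.2 kt
Leg 2: heading 16.5°; drift -25.1° → track 351.4°, groundspeed 140.9 kt
Leg 3: heading 203.8°; drift +25.6° → track 229.4°, groundspeed 138.4 kt
Leg 4: heading 142.3°; drift +23.4° → track 165.7°, groundspeed 77.3 kt
Leg 5: heading 65.3°; drift -28.1° → track 37.2°, groundspeed 91.8 kt

Leg 1: track=69.3°, groundspeed=71.2 kt
Leg 2: track=351.4°, groundspeed=140.9 kt
Leg 3: track=229.4°, groundspeed=138.4 kt
Leg 4: track=165.7°, groundspeed=77.3 kt
Leg 5: track=37.2°, groundspeed=91.8 kt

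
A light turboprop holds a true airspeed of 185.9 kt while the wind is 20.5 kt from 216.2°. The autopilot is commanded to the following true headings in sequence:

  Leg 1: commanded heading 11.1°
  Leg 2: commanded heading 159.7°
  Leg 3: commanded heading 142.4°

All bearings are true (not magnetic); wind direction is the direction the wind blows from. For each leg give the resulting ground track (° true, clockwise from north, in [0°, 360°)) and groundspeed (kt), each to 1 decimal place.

Leg 1: track=13.5°, groundspeed=204.6 kt
Leg 2: track=154.1°, groundspeed=175.4 kt
Leg 3: track=136.2°, groundspeed=181.3 kt

Leg 1: heading 11.1°; drift +2.4° → track 13.5°, groundspeed 204.6 kt
Leg 2: heading 159.7°; drift -5.6° → track 154.1°, groundspeed 175.4 kt
Leg 3: heading 142.4°; drift -6.2° → track 136.2°, groundspeed 181.3 kt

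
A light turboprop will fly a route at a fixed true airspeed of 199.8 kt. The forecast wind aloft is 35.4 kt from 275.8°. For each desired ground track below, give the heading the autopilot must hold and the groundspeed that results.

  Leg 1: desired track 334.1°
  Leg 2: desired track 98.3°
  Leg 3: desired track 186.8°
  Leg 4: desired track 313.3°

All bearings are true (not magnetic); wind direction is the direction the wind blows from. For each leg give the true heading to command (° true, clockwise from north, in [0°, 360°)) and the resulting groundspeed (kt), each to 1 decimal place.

Leg 1: heading=325.4°, groundspeed=178.9 kt
Leg 2: heading=98.7°, groundspeed=235.2 kt
Leg 3: heading=197.0°, groundspeed=196.0 kt
Leg 4: heading=307.1°, groundspeed=170.5 kt

Leg 1: desired track 334.1°; wind correction -8.7° → command heading 325.4°, groundspeed 178.9 kt
Leg 2: desired track 98.3°; wind correction +0.4° → command heading 98.7°, groundspeed 235.2 kt
Leg 3: desired track 186.8°; wind correction +10.2° → command heading 197.0°, groundspeed 196.0 kt
Leg 4: desired track 313.3°; wind correction -6.2° → command heading 307.1°, groundspeed 170.5 kt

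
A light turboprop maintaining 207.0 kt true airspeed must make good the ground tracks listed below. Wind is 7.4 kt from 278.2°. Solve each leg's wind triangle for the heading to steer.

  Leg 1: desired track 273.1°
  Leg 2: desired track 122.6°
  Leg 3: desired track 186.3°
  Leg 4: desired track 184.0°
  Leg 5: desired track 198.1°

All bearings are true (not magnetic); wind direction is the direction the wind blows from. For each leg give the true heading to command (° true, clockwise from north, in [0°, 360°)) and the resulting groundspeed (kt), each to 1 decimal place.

Leg 1: heading=273.3°, groundspeed=199.6 kt
Leg 2: heading=123.4°, groundspeed=213.7 kt
Leg 3: heading=188.3°, groundspeed=207.1 kt
Leg 4: heading=186.0°, groundspeed=207.4 kt
Leg 5: heading=200.1°, groundspeed=205.6 kt

Leg 1: desired track 273.1°; wind correction +0.2° → command heading 273.3°, groundspeed 199.6 kt
Leg 2: desired track 122.6°; wind correction +0.8° → command heading 123.4°, groundspeed 213.7 kt
Leg 3: desired track 186.3°; wind correction +2.0° → command heading 188.3°, groundspeed 207.1 kt
Leg 4: desired track 184.0°; wind correction +2.0° → command heading 186.0°, groundspeed 207.4 kt
Leg 5: desired track 198.1°; wind correction +2.0° → command heading 200.1°, groundspeed 205.6 kt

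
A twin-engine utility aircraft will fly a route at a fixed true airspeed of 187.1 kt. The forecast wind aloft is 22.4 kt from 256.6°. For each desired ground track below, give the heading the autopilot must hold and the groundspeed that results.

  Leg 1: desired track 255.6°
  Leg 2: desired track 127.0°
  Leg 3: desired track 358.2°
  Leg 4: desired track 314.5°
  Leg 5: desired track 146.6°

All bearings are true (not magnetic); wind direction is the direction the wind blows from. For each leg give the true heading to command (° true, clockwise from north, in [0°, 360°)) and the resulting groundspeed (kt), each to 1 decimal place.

Leg 1: heading=255.7°, groundspeed=164.7 kt
Leg 2: heading=132.3°, groundspeed=200.6 kt
Leg 3: heading=351.5°, groundspeed=190.3 kt
Leg 4: heading=308.7°, groundspeed=174.2 kt
Leg 5: heading=153.1°, groundspeed=193.6 kt

Leg 1: desired track 255.6°; wind correction +0.1° → command heading 255.7°, groundspeed 164.7 kt
Leg 2: desired track 127.0°; wind correction +5.3° → command heading 132.3°, groundspeed 200.6 kt
Leg 3: desired track 358.2°; wind correction -6.7° → command heading 351.5°, groundspeed 190.3 kt
Leg 4: desired track 314.5°; wind correction -5.8° → command heading 308.7°, groundspeed 174.2 kt
Leg 5: desired track 146.6°; wind correction +6.5° → command heading 153.1°, groundspeed 193.6 kt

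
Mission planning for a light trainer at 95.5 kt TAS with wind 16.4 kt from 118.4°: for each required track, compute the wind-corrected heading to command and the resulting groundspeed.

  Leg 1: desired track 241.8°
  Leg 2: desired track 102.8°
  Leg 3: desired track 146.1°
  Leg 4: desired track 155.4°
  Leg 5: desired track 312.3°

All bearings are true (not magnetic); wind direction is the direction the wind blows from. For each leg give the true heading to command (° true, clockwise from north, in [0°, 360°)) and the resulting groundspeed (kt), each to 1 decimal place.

Leg 1: desired track 241.8°; wind correction -8.2° → command heading 233.6°, groundspeed 103.5 kt
Leg 2: desired track 102.8°; wind correction +2.6° → command heading 105.4°, groundspeed 79.6 kt
Leg 3: desired track 146.1°; wind correction -4.6° → command heading 141.5°, groundspeed 80.7 kt
Leg 4: desired track 155.4°; wind correction -5.9° → command heading 149.5°, groundspeed 81.9 kt
Leg 5: desired track 312.3°; wind correction +2.4° → command heading 314.7°, groundspeed 111.3 kt

Leg 1: heading=233.6°, groundspeed=103.5 kt
Leg 2: heading=105.4°, groundspeed=79.6 kt
Leg 3: heading=141.5°, groundspeed=80.7 kt
Leg 4: heading=149.5°, groundspeed=81.9 kt
Leg 5: heading=314.7°, groundspeed=111.3 kt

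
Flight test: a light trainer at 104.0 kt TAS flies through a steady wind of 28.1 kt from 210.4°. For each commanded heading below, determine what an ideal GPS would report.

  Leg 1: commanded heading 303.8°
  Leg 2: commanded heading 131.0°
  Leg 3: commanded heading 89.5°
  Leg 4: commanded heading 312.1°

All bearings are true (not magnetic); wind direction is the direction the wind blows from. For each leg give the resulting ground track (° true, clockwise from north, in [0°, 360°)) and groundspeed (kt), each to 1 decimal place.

Leg 1: heading 303.8°; drift +14.9° → track 318.7°, groundspeed 109.3 kt
Leg 2: heading 131.0°; drift -15.6° → track 115.4°, groundspeed 102.6 kt
Leg 3: heading 89.5°; drift -11.5° → track 78.0°, groundspeed 120.9 kt
Leg 4: heading 312.1°; drift +14.1° → track 326.2°, groundspeed 113.1 kt

Leg 1: track=318.7°, groundspeed=109.3 kt
Leg 2: track=115.4°, groundspeed=102.6 kt
Leg 3: track=78.0°, groundspeed=120.9 kt
Leg 4: track=326.2°, groundspeed=113.1 kt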